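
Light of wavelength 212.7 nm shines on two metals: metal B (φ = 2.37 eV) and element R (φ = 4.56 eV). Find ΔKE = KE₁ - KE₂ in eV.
2.1900 eV

Using KE_max = hc/λ - φ for each metal:

Photon energy: E = hc/λ = 5.8291 eV

For metal B (φ₁ = 2.37 eV):
KE₁ = E - φ₁ = 5.8291 - 2.37 = 3.4591 eV

For element R (φ₂ = 4.56 eV):
KE₂ = E - φ₂ = 5.8291 - 4.56 = 1.2691 eV

Difference:
ΔKE = KE₁ - KE₂ = 3.4591 - 1.2691 = 2.1900 eV

Note: The difference equals the difference in work functions: 4.56 - 2.37 = 2.19 eV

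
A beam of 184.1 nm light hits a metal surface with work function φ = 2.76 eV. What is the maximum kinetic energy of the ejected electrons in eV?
3.9746 eV

Using Einstein's photoelectric equation: KE_max = hf - φ = hc/λ - φ

First, calculate the photon energy:
E_photon = hc/λ = (6.626×10⁻³⁴ J·s)(3×10⁸ m/s) / (184.1×10⁻⁹ m)
E_photon = 6.7346 eV

Then, the maximum kinetic energy:
KE_max = E_photon - φ = 6.7346 eV - 2.76 eV = 3.9746 eV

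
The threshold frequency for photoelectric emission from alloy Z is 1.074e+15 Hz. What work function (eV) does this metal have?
4.44 eV

At the threshold frequency, photon energy equals work function:
φ = hf₀

Calculating:
φ = (6.626×10⁻³⁴ J·s)(1.074e+15 Hz)
φ = 4.44 eV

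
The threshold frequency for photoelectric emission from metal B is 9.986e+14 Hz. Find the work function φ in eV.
4.13 eV

At the threshold frequency, photon energy equals work function:
φ = hf₀

Calculating:
φ = (6.626×10⁻³⁴ J·s)(9.986e+14 Hz)
φ = 4.13 eV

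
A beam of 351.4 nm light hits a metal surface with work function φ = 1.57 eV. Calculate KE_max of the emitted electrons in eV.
1.9583 eV

Using Einstein's photoelectric equation: KE_max = hf - φ = hc/λ - φ

First, calculate the photon energy:
E_photon = hc/λ = (6.626×10⁻³⁴ J·s)(3×10⁸ m/s) / (351.4×10⁻⁹ m)
E_photon = 3.5283 eV

Then, the maximum kinetic energy:
KE_max = E_photon - φ = 3.5283 eV - 1.57 eV = 1.9583 eV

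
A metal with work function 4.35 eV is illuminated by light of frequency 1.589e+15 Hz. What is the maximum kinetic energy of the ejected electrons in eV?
2.2216 eV

Using Einstein's photoelectric equation: KE_max = hf - φ

First, calculate the photon energy:
E_photon = hf = (6.626×10⁻³⁴ J·s)(1.589e+15 Hz)
E_photon = 6.5716 eV

Then, the maximum kinetic energy:
KE_max = E_photon - φ = 6.5716 eV - 4.35 eV = 2.2216 eV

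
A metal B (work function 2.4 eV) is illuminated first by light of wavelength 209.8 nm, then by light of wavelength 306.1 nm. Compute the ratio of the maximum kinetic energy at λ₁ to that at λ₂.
2.1265

Using Einstein's equation: KE_max = hc/λ - φ

For λ₁ = 209.8 nm:
E₁ = hc/λ₁ = 5.9096 eV
KE₁ = E₁ - φ = 5.9096 - 2.4 = 3.5096 eV

For λ₂ = 306.1 nm:
E₂ = hc/λ₂ = 4.0504 eV
KE₂ = E₂ - φ = 4.0504 - 2.4 = 1.6504 eV

Ratio: KE₁/KE₂ = 3.5096/1.6504 = 2.1265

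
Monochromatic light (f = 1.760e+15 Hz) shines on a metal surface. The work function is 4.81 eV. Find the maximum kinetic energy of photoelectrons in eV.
2.4688 eV

Using Einstein's photoelectric equation: KE_max = hf - φ

First, calculate the photon energy:
E_photon = hf = (6.626×10⁻³⁴ J·s)(1.760e+15 Hz)
E_photon = 7.2788 eV

Then, the maximum kinetic energy:
KE_max = E_photon - φ = 7.2788 eV - 4.81 eV = 2.4688 eV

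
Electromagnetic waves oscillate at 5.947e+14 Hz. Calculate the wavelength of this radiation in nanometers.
504.11 nm

Using the wave equation: c = fλ

Solving for wavelength:
λ = c/f = (3×10⁸ m/s) / (5.947e+14 Hz)
λ = 504.11 nm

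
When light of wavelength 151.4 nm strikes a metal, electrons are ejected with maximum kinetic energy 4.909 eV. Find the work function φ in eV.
3.28 eV

From Einstein's photoelectric equation: KE_max = hf - φ = hc/λ - φ

Rearranging for φ:
φ = hc/λ - KE_max

Calculate photon energy:
E_photon = hc/λ = 8.1892 eV

Therefore:
φ = 8.1892 - 4.909 = 3.28 eV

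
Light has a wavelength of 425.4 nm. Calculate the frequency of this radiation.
7.0473e+14 Hz

Using the wave equation: c = fλ

Solving for frequency:
f = c/λ = (3×10⁸ m/s) / (425.4×10⁻⁹ m)
f = 7.0473e+14 Hz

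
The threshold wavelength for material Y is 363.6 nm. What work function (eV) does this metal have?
3.41 eV

At the threshold wavelength, photon energy equals work function:
φ = hc/λ₀

Calculating:
φ = (6.626×10⁻³⁴ J·s)(3×10⁸ m/s) / (363.6×10⁻⁹ m)
φ = 3.41 eV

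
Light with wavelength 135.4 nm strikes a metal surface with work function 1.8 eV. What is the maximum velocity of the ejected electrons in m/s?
1.6087e+06 m/s

First, find the maximum kinetic energy:
E_photon = hc/λ = 9.1569 eV
KE_max = E_photon - φ = 9.1569 - 1.8 = 7.3569 eV

Convert to Joules: KE_max = 7.3569 × 1.602×10⁻¹⁹ J = 1.1787e-18 J

Then use KE = ½mv² to find velocity:
v = √(2·KE/m) = √(2 × 1.1787e-18 J / 9.109e-31 kg)
v = 1.6087e+06 m/s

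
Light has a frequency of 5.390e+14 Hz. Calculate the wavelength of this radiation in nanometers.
556.20 nm

Using the wave equation: c = fλ

Solving for wavelength:
λ = c/f = (3×10⁸ m/s) / (5.390e+14 Hz)
λ = 556.20 nm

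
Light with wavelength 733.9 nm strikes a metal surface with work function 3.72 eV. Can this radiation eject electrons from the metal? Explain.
No

For photoemission, the photon energy must exceed the work function.

Photon energy: E = hc/λ = 1.6894 eV
Work function: φ = 3.72 eV

Since E_photon (1.6894 eV) < φ (3.72 eV), photoemission will NOT occur.
The threshold wavelength is λ₀ = hc/φ = 333.3 nm.
Since 733.9 nm > 333.3 nm, the photons lack sufficient energy.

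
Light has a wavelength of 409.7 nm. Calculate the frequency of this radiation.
7.3174e+14 Hz

Using the wave equation: c = fλ

Solving for frequency:
f = c/λ = (3×10⁸ m/s) / (409.7×10⁻⁹ m)
f = 7.3174e+14 Hz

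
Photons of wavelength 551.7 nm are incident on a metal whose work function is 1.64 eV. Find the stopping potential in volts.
0.6073 V

The stopping potential V_s satisfies: eV_s = KE_max

First, find KE_max using Einstein's equation:
E_photon = hc/λ = 2.2473 eV
KE_max = E_photon - φ = 2.2473 - 1.64 = 0.6073 eV

Since eV_s = KE_max:
V_s = KE_max/e = 0.6073 V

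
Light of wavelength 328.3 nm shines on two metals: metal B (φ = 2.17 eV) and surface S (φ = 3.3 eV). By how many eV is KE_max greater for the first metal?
1.1300 eV

Using KE_max = hc/λ - φ for each metal:

Photon energy: E = hc/λ = 3.7766 eV

For metal B (φ₁ = 2.17 eV):
KE₁ = E - φ₁ = 3.7766 - 2.17 = 1.6066 eV

For surface S (φ₂ = 3.3 eV):
KE₂ = E - φ₂ = 3.7766 - 3.3 = 0.4766 eV

Difference:
ΔKE = KE₁ - KE₂ = 1.6066 - 0.4766 = 1.1300 eV

Note: The difference equals the difference in work functions: 3.3 - 2.17 = 1.13 eV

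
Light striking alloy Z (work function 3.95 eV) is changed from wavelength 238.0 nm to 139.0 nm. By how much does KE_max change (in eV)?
3.7103 eV

Using Einstein's equation: KE_max = hc/λ - φ

For λ₁ = 238.0 nm:
KE₁ = hc/λ₁ - φ = 5.2094 - 3.95 = 1.2594 eV

For λ₂ = 139.0 nm:
KE₂ = hc/λ₂ - φ = 8.9197 - 3.95 = 4.9697 eV

Change in KE:
ΔKE = KE₂ - KE₁ = 4.9697 - 1.2594 = 3.7103 eV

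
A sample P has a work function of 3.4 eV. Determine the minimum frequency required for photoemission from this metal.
8.2212e+14 Hz

The threshold frequency is when the photon energy equals the work function:
hf₀ = φ

Solving for f₀:
f₀ = φ/h = (3.4 eV × 1.602×10⁻¹⁹ J/eV) / (6.626×10⁻³⁴ J·s)
f₀ = 8.2212e+14 Hz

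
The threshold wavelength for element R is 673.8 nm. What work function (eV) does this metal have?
1.84 eV

At the threshold wavelength, photon energy equals work function:
φ = hc/λ₀

Calculating:
φ = (6.626×10⁻³⁴ J·s)(3×10⁸ m/s) / (673.8×10⁻⁹ m)
φ = 1.84 eV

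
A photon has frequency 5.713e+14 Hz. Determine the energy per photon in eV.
2.3627 eV

Using E = hf:

E = hf = (6.626×10⁻³⁴ J·s)(5.713e+14 Hz)
E = 2.3627 eV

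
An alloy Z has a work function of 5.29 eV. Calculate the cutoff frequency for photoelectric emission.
1.2791e+15 Hz

The threshold frequency is when the photon energy equals the work function:
hf₀ = φ

Solving for f₀:
f₀ = φ/h = (5.29 eV × 1.602×10⁻¹⁹ J/eV) / (6.626×10⁻³⁴ J·s)
f₀ = 1.2791e+15 Hz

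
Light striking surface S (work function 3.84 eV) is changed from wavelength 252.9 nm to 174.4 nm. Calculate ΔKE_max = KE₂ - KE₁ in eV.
2.2067 eV

Using Einstein's equation: KE_max = hc/λ - φ

For λ₁ = 252.9 nm:
KE₁ = hc/λ₁ - φ = 4.9025 - 3.84 = 1.0625 eV

For λ₂ = 174.4 nm:
KE₂ = hc/λ₂ - φ = 7.1092 - 3.84 = 3.2692 eV

Change in KE:
ΔKE = KE₂ - KE₁ = 3.2692 - 1.0625 = 2.2067 eV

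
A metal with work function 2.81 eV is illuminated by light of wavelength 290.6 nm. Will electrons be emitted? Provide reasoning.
Yes

For photoemission, the photon energy must exceed the work function.

Photon energy: E = hc/λ = 4.2665 eV
Work function: φ = 2.81 eV

Since E_photon (4.2665 eV) > φ (2.81 eV), photoemission WILL occur.
The threshold wavelength is λ₀ = hc/φ = 441.2 nm.
Since 290.6 nm < 441.2 nm, the light has sufficient energy.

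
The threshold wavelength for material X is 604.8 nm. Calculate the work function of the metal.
2.05 eV

At the threshold wavelength, photon energy equals work function:
φ = hc/λ₀

Calculating:
φ = (6.626×10⁻³⁴ J·s)(3×10⁸ m/s) / (604.8×10⁻⁹ m)
φ = 2.05 eV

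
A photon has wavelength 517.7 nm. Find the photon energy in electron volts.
2.3949 eV

Using E = hf = hc/λ:

E = hc/λ = (6.626×10⁻³⁴ J·s)(3×10⁸ m/s) / (517.7×10⁻⁹ m)
E = 2.3949 eV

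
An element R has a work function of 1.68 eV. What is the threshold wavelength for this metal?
738.00 nm

The threshold wavelength is when the photon energy equals the work function:
hc/λ₀ = φ

Solving for λ₀:
λ₀ = hc/φ = (6.626×10⁻³⁴ J·s)(3×10⁸ m/s) / (1.68 eV × 1.602×10⁻¹⁹ J/eV)
λ₀ = 738.00 nm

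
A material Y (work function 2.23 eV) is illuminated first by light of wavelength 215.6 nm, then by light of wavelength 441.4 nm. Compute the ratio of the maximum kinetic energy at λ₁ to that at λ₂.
6.0818

Using Einstein's equation: KE_max = hc/λ - φ

For λ₁ = 215.6 nm:
E₁ = hc/λ₁ = 5.7507 eV
KE₁ = E₁ - φ = 5.7507 - 2.23 = 3.5207 eV

For λ₂ = 441.4 nm:
E₂ = hc/λ₂ = 2.8089 eV
KE₂ = E₂ - φ = 2.8089 - 2.23 = 0.5789 eV

Ratio: KE₁/KE₂ = 3.5207/0.5789 = 6.0818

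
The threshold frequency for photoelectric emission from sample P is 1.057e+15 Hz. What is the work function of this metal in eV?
4.37 eV

At the threshold frequency, photon energy equals work function:
φ = hf₀

Calculating:
φ = (6.626×10⁻³⁴ J·s)(1.057e+15 Hz)
φ = 4.37 eV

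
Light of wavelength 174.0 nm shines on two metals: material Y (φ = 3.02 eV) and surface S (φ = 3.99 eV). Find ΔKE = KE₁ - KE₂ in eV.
0.9700 eV

Using KE_max = hc/λ - φ for each metal:

Photon energy: E = hc/λ = 7.1255 eV

For material Y (φ₁ = 3.02 eV):
KE₁ = E - φ₁ = 7.1255 - 3.02 = 4.1055 eV

For surface S (φ₂ = 3.99 eV):
KE₂ = E - φ₂ = 7.1255 - 3.99 = 3.1355 eV

Difference:
ΔKE = KE₁ - KE₂ = 4.1055 - 3.1355 = 0.9700 eV

Note: The difference equals the difference in work functions: 3.99 - 3.02 = 0.97 eV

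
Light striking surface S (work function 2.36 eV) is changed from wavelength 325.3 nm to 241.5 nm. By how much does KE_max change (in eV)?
1.3225 eV

Using Einstein's equation: KE_max = hc/λ - φ

For λ₁ = 325.3 nm:
KE₁ = hc/λ₁ - φ = 3.8114 - 2.36 = 1.4514 eV

For λ₂ = 241.5 nm:
KE₂ = hc/λ₂ - φ = 5.1339 - 2.36 = 2.7739 eV

Change in KE:
ΔKE = KE₂ - KE₁ = 2.7739 - 1.4514 = 1.3225 eV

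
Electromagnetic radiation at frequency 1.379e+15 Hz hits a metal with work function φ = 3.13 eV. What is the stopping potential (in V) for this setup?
2.5731 V

The stopping potential V_s satisfies: eV_s = KE_max

First, find KE_max using Einstein's equation:
E_photon = hf = (6.626×10⁻³⁴ J·s)(1.379e+15 Hz) = 5.7031 eV
KE_max = E_photon - φ = 5.7031 - 3.13 = 2.5731 eV

Since eV_s = KE_max:
V_s = KE_max/e = 2.5731 V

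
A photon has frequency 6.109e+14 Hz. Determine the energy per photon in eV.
2.5265 eV

Using E = hf:

E = hf = (6.626×10⁻³⁴ J·s)(6.109e+14 Hz)
E = 2.5265 eV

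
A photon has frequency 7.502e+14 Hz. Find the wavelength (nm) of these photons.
399.62 nm

Using the wave equation: c = fλ

Solving for wavelength:
λ = c/f = (3×10⁸ m/s) / (7.502e+14 Hz)
λ = 399.62 nm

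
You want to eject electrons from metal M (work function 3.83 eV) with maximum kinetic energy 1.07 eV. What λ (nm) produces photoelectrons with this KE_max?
253.03 nm

From Einstein's equation: KE_max = hc/λ - φ

Rearranging for λ:
hc/λ = KE_max + φ
λ = hc/(KE_max + φ)

Required photon energy:
E_photon = KE_max + φ = 1.07 + 3.83 = 4.90 eV

Required wavelength:
λ = hc/E_photon = (6.626×10⁻³⁴)(3×10⁸) / (4.90 × 1.602×10⁻¹⁹)
λ = 253.03 nm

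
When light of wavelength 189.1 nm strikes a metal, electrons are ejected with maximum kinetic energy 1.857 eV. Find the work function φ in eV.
4.70 eV

From Einstein's photoelectric equation: KE_max = hf - φ = hc/λ - φ

Rearranging for φ:
φ = hc/λ - KE_max

Calculate photon energy:
E_photon = hc/λ = 6.5565 eV

Therefore:
φ = 6.5565 - 1.857 = 4.70 eV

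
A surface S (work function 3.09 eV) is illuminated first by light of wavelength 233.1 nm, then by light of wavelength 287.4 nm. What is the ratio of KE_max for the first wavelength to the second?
1.8210

Using Einstein's equation: KE_max = hc/λ - φ

For λ₁ = 233.1 nm:
E₁ = hc/λ₁ = 5.3189 eV
KE₁ = E₁ - φ = 5.3189 - 3.09 = 2.2289 eV

For λ₂ = 287.4 nm:
E₂ = hc/λ₂ = 4.3140 eV
KE₂ = E₂ - φ = 4.3140 - 3.09 = 1.2240 eV

Ratio: KE₁/KE₂ = 2.2289/1.2240 = 1.8210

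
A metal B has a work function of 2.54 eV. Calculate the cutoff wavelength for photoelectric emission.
488.13 nm

The threshold wavelength is when the photon energy equals the work function:
hc/λ₀ = φ

Solving for λ₀:
λ₀ = hc/φ = (6.626×10⁻³⁴ J·s)(3×10⁸ m/s) / (2.54 eV × 1.602×10⁻¹⁹ J/eV)
λ₀ = 488.13 nm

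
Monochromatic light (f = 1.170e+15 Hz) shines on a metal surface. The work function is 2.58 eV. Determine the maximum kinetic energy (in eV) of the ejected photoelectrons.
2.2587 eV

Using Einstein's photoelectric equation: KE_max = hf - φ

First, calculate the photon energy:
E_photon = hf = (6.626×10⁻³⁴ J·s)(1.170e+15 Hz)
E_photon = 4.8387 eV

Then, the maximum kinetic energy:
KE_max = E_photon - φ = 4.8387 eV - 2.58 eV = 2.2587 eV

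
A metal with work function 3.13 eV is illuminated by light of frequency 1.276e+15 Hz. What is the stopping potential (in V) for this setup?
2.1471 V

The stopping potential V_s satisfies: eV_s = KE_max

First, find KE_max using Einstein's equation:
E_photon = hf = (6.626×10⁻³⁴ J·s)(1.276e+15 Hz) = 5.2771 eV
KE_max = E_photon - φ = 5.2771 - 3.13 = 2.1471 eV

Since eV_s = KE_max:
V_s = KE_max/e = 2.1471 V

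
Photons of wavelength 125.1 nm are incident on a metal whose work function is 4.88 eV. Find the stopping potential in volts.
5.0308 V

The stopping potential V_s satisfies: eV_s = KE_max

First, find KE_max using Einstein's equation:
E_photon = hc/λ = 9.9108 eV
KE_max = E_photon - φ = 9.9108 - 4.88 = 5.0308 eV

Since eV_s = KE_max:
V_s = KE_max/e = 5.0308 V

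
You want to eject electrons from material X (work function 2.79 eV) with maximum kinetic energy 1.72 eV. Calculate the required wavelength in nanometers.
274.91 nm

From Einstein's equation: KE_max = hc/λ - φ

Rearranging for λ:
hc/λ = KE_max + φ
λ = hc/(KE_max + φ)

Required photon energy:
E_photon = KE_max + φ = 1.72 + 2.79 = 4.51 eV

Required wavelength:
λ = hc/E_photon = (6.626×10⁻³⁴)(3×10⁸) / (4.51 × 1.602×10⁻¹⁹)
λ = 274.91 nm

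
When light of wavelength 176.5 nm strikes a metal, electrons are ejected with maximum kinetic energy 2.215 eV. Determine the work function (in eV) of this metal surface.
4.81 eV

From Einstein's photoelectric equation: KE_max = hf - φ = hc/λ - φ

Rearranging for φ:
φ = hc/λ - KE_max

Calculate photon energy:
E_photon = hc/λ = 7.0246 eV

Therefore:
φ = 7.0246 - 2.215 = 4.81 eV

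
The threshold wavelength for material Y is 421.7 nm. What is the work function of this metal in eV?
2.94 eV

At the threshold wavelength, photon energy equals work function:
φ = hc/λ₀

Calculating:
φ = (6.626×10⁻³⁴ J·s)(3×10⁸ m/s) / (421.7×10⁻⁹ m)
φ = 2.94 eV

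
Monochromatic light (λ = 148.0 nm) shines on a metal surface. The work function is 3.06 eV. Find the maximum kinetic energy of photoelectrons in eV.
5.3173 eV

Using Einstein's photoelectric equation: KE_max = hf - φ = hc/λ - φ

First, calculate the photon energy:
E_photon = hc/λ = (6.626×10⁻³⁴ J·s)(3×10⁸ m/s) / (148.0×10⁻⁹ m)
E_photon = 8.3773 eV

Then, the maximum kinetic energy:
KE_max = E_photon - φ = 8.3773 eV - 3.06 eV = 5.3173 eV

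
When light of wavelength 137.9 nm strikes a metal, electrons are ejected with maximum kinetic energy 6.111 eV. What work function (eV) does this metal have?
2.88 eV

From Einstein's photoelectric equation: KE_max = hf - φ = hc/λ - φ

Rearranging for φ:
φ = hc/λ - KE_max

Calculate photon energy:
E_photon = hc/λ = 8.9909 eV

Therefore:
φ = 8.9909 - 6.111 = 2.88 eV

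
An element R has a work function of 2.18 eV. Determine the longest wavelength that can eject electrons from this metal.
568.73 nm

The threshold wavelength is when the photon energy equals the work function:
hc/λ₀ = φ

Solving for λ₀:
λ₀ = hc/φ = (6.626×10⁻³⁴ J·s)(3×10⁸ m/s) / (2.18 eV × 1.602×10⁻¹⁹ J/eV)
λ₀ = 568.73 nm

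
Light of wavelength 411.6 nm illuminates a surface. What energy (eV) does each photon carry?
3.0122 eV

Using E = hf = hc/λ:

E = hc/λ = (6.626×10⁻³⁴ J·s)(3×10⁸ m/s) / (411.6×10⁻⁹ m)
E = 3.0122 eV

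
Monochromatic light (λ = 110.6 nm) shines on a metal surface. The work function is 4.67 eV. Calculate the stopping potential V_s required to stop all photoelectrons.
6.5401 V

The stopping potential V_s satisfies: eV_s = KE_max

First, find KE_max using Einstein's equation:
E_photon = hc/λ = 11.2101 eV
KE_max = E_photon - φ = 11.2101 - 4.67 = 6.5401 eV

Since eV_s = KE_max:
V_s = KE_max/e = 6.5401 V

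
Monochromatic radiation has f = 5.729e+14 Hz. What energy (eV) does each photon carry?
2.3693 eV

Using E = hf:

E = hf = (6.626×10⁻³⁴ J·s)(5.729e+14 Hz)
E = 2.3693 eV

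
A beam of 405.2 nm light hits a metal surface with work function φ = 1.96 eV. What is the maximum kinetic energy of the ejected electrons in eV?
1.0998 eV

Using Einstein's photoelectric equation: KE_max = hf - φ = hc/λ - φ

First, calculate the photon energy:
E_photon = hc/λ = (6.626×10⁻³⁴ J·s)(3×10⁸ m/s) / (405.2×10⁻⁹ m)
E_photon = 3.0598 eV

Then, the maximum kinetic energy:
KE_max = E_photon - φ = 3.0598 eV - 1.96 eV = 1.0998 eV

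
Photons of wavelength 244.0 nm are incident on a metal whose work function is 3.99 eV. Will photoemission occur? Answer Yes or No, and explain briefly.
Yes

For photoemission, the photon energy must exceed the work function.

Photon energy: E = hc/λ = 5.0813 eV
Work function: φ = 3.99 eV

Since E_photon (5.0813 eV) > φ (3.99 eV), photoemission WILL occur.
The threshold wavelength is λ₀ = hc/φ = 310.7 nm.
Since 244.0 nm < 310.7 nm, the light has sufficient energy.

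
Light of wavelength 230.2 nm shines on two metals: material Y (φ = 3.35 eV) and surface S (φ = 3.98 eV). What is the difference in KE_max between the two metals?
0.6300 eV

Using KE_max = hc/λ - φ for each metal:

Photon energy: E = hc/λ = 5.3859 eV

For material Y (φ₁ = 3.35 eV):
KE₁ = E - φ₁ = 5.3859 - 3.35 = 2.0359 eV

For surface S (φ₂ = 3.98 eV):
KE₂ = E - φ₂ = 5.3859 - 3.98 = 1.4059 eV

Difference:
ΔKE = KE₁ - KE₂ = 2.0359 - 1.4059 = 0.6300 eV

Note: The difference equals the difference in work functions: 3.98 - 3.35 = 0.63 eV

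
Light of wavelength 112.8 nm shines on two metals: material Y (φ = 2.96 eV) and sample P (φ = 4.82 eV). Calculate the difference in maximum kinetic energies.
1.8600 eV

Using KE_max = hc/λ - φ for each metal:

Photon energy: E = hc/λ = 10.9915 eV

For material Y (φ₁ = 2.96 eV):
KE₁ = E - φ₁ = 10.9915 - 2.96 = 8.0315 eV

For sample P (φ₂ = 4.82 eV):
KE₂ = E - φ₂ = 10.9915 - 4.82 = 6.1715 eV

Difference:
ΔKE = KE₁ - KE₂ = 8.0315 - 6.1715 = 1.8600 eV

Note: The difference equals the difference in work functions: 4.82 - 2.96 = 1.86 eV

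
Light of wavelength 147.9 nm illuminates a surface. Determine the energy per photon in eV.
8.3830 eV

Using E = hf = hc/λ:

E = hc/λ = (6.626×10⁻³⁴ J·s)(3×10⁸ m/s) / (147.9×10⁻⁹ m)
E = 8.3830 eV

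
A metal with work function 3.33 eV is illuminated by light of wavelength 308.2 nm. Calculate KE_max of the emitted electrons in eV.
0.6928 eV

Using Einstein's photoelectric equation: KE_max = hf - φ = hc/λ - φ

First, calculate the photon energy:
E_photon = hc/λ = (6.626×10⁻³⁴ J·s)(3×10⁸ m/s) / (308.2×10⁻⁹ m)
E_photon = 4.0228 eV

Then, the maximum kinetic energy:
KE_max = E_photon - φ = 4.0228 eV - 3.33 eV = 0.6928 eV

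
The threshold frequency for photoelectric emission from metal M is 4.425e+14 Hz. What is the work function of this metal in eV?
1.83 eV

At the threshold frequency, photon energy equals work function:
φ = hf₀

Calculating:
φ = (6.626×10⁻³⁴ J·s)(4.425e+14 Hz)
φ = 1.83 eV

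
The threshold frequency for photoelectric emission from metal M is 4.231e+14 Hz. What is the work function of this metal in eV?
1.75 eV

At the threshold frequency, photon energy equals work function:
φ = hf₀

Calculating:
φ = (6.626×10⁻³⁴ J·s)(4.231e+14 Hz)
φ = 1.75 eV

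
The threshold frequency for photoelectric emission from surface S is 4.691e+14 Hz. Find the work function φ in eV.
1.94 eV

At the threshold frequency, photon energy equals work function:
φ = hf₀

Calculating:
φ = (6.626×10⁻³⁴ J·s)(4.691e+14 Hz)
φ = 1.94 eV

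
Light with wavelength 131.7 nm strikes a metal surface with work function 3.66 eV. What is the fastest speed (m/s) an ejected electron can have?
1.4227e+06 m/s

First, find the maximum kinetic energy:
E_photon = hc/λ = 9.4141 eV
KE_max = E_photon - φ = 9.4141 - 3.66 = 5.7541 eV

Convert to Joules: KE_max = 5.7541 × 1.602×10⁻¹⁹ J = 9.2191e-19 J

Then use KE = ½mv² to find velocity:
v = √(2·KE/m) = √(2 × 9.2191e-19 J / 9.109e-31 kg)
v = 1.4227e+06 m/s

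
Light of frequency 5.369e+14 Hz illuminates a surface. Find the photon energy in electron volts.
2.2204 eV

Using E = hf:

E = hf = (6.626×10⁻³⁴ J·s)(5.369e+14 Hz)
E = 2.2204 eV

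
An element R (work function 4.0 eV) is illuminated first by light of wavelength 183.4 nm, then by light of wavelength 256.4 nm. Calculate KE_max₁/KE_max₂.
3.3035

Using Einstein's equation: KE_max = hc/λ - φ

For λ₁ = 183.4 nm:
E₁ = hc/λ₁ = 6.7603 eV
KE₁ = E₁ - φ = 6.7603 - 4.0 = 2.7603 eV

For λ₂ = 256.4 nm:
E₂ = hc/λ₂ = 4.8356 eV
KE₂ = E₂ - φ = 4.8356 - 4.0 = 0.8356 eV

Ratio: KE₁/KE₂ = 2.7603/0.8356 = 3.3035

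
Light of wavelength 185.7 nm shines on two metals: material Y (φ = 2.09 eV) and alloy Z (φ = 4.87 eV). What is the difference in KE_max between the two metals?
2.7800 eV

Using KE_max = hc/λ - φ for each metal:

Photon energy: E = hc/λ = 6.6766 eV

For material Y (φ₁ = 2.09 eV):
KE₁ = E - φ₁ = 6.6766 - 2.09 = 4.5866 eV

For alloy Z (φ₂ = 4.87 eV):
KE₂ = E - φ₂ = 6.6766 - 4.87 = 1.8066 eV

Difference:
ΔKE = KE₁ - KE₂ = 4.5866 - 1.8066 = 2.7800 eV

Note: The difference equals the difference in work functions: 4.87 - 2.09 = 2.78 eV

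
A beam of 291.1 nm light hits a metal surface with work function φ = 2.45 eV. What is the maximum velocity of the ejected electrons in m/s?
7.9775e+05 m/s

First, find the maximum kinetic energy:
E_photon = hc/λ = 4.2592 eV
KE_max = E_photon - φ = 4.2592 - 2.45 = 1.8092 eV

Convert to Joules: KE_max = 1.8092 × 1.602×10⁻¹⁹ J = 2.8986e-19 J

Then use KE = ½mv² to find velocity:
v = √(2·KE/m) = √(2 × 2.8986e-19 J / 9.109e-31 kg)
v = 7.9775e+05 m/s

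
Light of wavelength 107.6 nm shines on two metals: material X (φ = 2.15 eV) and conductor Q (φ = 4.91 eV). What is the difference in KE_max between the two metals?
2.7600 eV

Using KE_max = hc/λ - φ for each metal:

Photon energy: E = hc/λ = 11.5227 eV

For material X (φ₁ = 2.15 eV):
KE₁ = E - φ₁ = 11.5227 - 2.15 = 9.3727 eV

For conductor Q (φ₂ = 4.91 eV):
KE₂ = E - φ₂ = 11.5227 - 4.91 = 6.6127 eV

Difference:
ΔKE = KE₁ - KE₂ = 9.3727 - 6.6127 = 2.7600 eV

Note: The difference equals the difference in work functions: 4.91 - 2.15 = 2.76 eV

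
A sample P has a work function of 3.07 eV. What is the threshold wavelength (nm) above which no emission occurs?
403.86 nm

The threshold wavelength is when the photon energy equals the work function:
hc/λ₀ = φ

Solving for λ₀:
λ₀ = hc/φ = (6.626×10⁻³⁴ J·s)(3×10⁸ m/s) / (3.07 eV × 1.602×10⁻¹⁹ J/eV)
λ₀ = 403.86 nm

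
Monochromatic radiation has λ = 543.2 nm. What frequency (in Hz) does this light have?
5.5190e+14 Hz

Using the wave equation: c = fλ

Solving for frequency:
f = c/λ = (3×10⁸ m/s) / (543.2×10⁻⁹ m)
f = 5.5190e+14 Hz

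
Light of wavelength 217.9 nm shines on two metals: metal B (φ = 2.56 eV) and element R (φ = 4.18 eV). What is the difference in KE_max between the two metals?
1.6200 eV

Using KE_max = hc/λ - φ for each metal:

Photon energy: E = hc/λ = 5.6900 eV

For metal B (φ₁ = 2.56 eV):
KE₁ = E - φ₁ = 5.6900 - 2.56 = 3.1300 eV

For element R (φ₂ = 4.18 eV):
KE₂ = E - φ₂ = 5.6900 - 4.18 = 1.5100 eV

Difference:
ΔKE = KE₁ - KE₂ = 3.1300 - 1.5100 = 1.6200 eV

Note: The difference equals the difference in work functions: 4.18 - 2.56 = 1.62 eV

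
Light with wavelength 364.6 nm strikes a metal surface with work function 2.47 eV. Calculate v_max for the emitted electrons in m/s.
5.7213e+05 m/s

First, find the maximum kinetic energy:
E_photon = hc/λ = 3.4006 eV
KE_max = E_photon - φ = 3.4006 - 2.47 = 0.9306 eV

Convert to Joules: KE_max = 0.9306 × 1.602×10⁻¹⁹ J = 1.4909e-19 J

Then use KE = ½mv² to find velocity:
v = √(2·KE/m) = √(2 × 1.4909e-19 J / 9.109e-31 kg)
v = 5.7213e+05 m/s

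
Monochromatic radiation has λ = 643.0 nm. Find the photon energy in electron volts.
1.9282 eV

Using E = hf = hc/λ:

E = hc/λ = (6.626×10⁻³⁴ J·s)(3×10⁸ m/s) / (643.0×10⁻⁹ m)
E = 1.9282 eV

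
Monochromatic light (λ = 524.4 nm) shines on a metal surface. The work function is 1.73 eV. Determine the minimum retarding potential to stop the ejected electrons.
0.6343 V

The stopping potential V_s satisfies: eV_s = KE_max

First, find KE_max using Einstein's equation:
E_photon = hc/λ = 2.3643 eV
KE_max = E_photon - φ = 2.3643 - 1.73 = 0.6343 eV

Since eV_s = KE_max:
V_s = KE_max/e = 0.6343 V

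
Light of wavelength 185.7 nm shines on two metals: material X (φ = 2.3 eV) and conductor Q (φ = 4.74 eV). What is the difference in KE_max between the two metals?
2.4400 eV

Using KE_max = hc/λ - φ for each metal:

Photon energy: E = hc/λ = 6.6766 eV

For material X (φ₁ = 2.3 eV):
KE₁ = E - φ₁ = 6.6766 - 2.3 = 4.3766 eV

For conductor Q (φ₂ = 4.74 eV):
KE₂ = E - φ₂ = 6.6766 - 4.74 = 1.9366 eV

Difference:
ΔKE = KE₁ - KE₂ = 4.3766 - 1.9366 = 2.4400 eV

Note: The difference equals the difference in work functions: 4.74 - 2.3 = 2.44 eV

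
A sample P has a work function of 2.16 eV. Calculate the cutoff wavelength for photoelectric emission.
574.00 nm

The threshold wavelength is when the photon energy equals the work function:
hc/λ₀ = φ

Solving for λ₀:
λ₀ = hc/φ = (6.626×10⁻³⁴ J·s)(3×10⁸ m/s) / (2.16 eV × 1.602×10⁻¹⁹ J/eV)
λ₀ = 574.00 nm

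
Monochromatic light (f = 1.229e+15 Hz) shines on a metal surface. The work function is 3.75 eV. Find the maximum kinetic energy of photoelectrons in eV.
1.3327 eV

Using Einstein's photoelectric equation: KE_max = hf - φ

First, calculate the photon energy:
E_photon = hf = (6.626×10⁻³⁴ J·s)(1.229e+15 Hz)
E_photon = 5.0827 eV

Then, the maximum kinetic energy:
KE_max = E_photon - φ = 5.0827 eV - 3.75 eV = 1.3327 eV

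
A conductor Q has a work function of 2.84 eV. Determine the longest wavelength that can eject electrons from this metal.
436.56 nm

The threshold wavelength is when the photon energy equals the work function:
hc/λ₀ = φ

Solving for λ₀:
λ₀ = hc/φ = (6.626×10⁻³⁴ J·s)(3×10⁸ m/s) / (2.84 eV × 1.602×10⁻¹⁹ J/eV)
λ₀ = 436.56 nm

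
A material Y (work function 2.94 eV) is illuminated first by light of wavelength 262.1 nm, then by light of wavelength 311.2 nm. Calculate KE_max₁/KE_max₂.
1.7148

Using Einstein's equation: KE_max = hc/λ - φ

For λ₁ = 262.1 nm:
E₁ = hc/λ₁ = 4.7304 eV
KE₁ = E₁ - φ = 4.7304 - 2.94 = 1.7904 eV

For λ₂ = 311.2 nm:
E₂ = hc/λ₂ = 3.9841 eV
KE₂ = E₂ - φ = 3.9841 - 2.94 = 1.0441 eV

Ratio: KE₁/KE₂ = 1.7904/1.0441 = 1.7148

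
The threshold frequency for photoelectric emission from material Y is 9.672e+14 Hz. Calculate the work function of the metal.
4.00 eV

At the threshold frequency, photon energy equals work function:
φ = hf₀

Calculating:
φ = (6.626×10⁻³⁴ J·s)(9.672e+14 Hz)
φ = 4.00 eV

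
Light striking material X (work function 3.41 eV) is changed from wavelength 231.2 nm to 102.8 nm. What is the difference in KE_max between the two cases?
6.6981 eV

Using Einstein's equation: KE_max = hc/λ - φ

For λ₁ = 231.2 nm:
KE₁ = hc/λ₁ - φ = 5.3626 - 3.41 = 1.9526 eV

For λ₂ = 102.8 nm:
KE₂ = hc/λ₂ - φ = 12.0607 - 3.41 = 8.6507 eV

Change in KE:
ΔKE = KE₂ - KE₁ = 8.6507 - 1.9526 = 6.6981 eV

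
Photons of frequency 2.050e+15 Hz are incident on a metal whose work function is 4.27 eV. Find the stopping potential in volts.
4.2081 V

The stopping potential V_s satisfies: eV_s = KE_max

First, find KE_max using Einstein's equation:
E_photon = hf = (6.626×10⁻³⁴ J·s)(2.050e+15 Hz) = 8.4781 eV
KE_max = E_photon - φ = 8.4781 - 4.27 = 4.2081 eV

Since eV_s = KE_max:
V_s = KE_max/e = 4.2081 V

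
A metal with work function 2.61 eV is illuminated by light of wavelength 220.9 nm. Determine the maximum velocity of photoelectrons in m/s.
1.0277e+06 m/s

First, find the maximum kinetic energy:
E_photon = hc/λ = 5.6127 eV
KE_max = E_photon - φ = 5.6127 - 2.61 = 3.0027 eV

Convert to Joules: KE_max = 3.0027 × 1.602×10⁻¹⁹ J = 4.8108e-19 J

Then use KE = ½mv² to find velocity:
v = √(2·KE/m) = √(2 × 4.8108e-19 J / 9.109e-31 kg)
v = 1.0277e+06 m/s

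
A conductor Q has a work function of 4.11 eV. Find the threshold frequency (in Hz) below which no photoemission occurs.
9.9379e+14 Hz

The threshold frequency is when the photon energy equals the work function:
hf₀ = φ

Solving for f₀:
f₀ = φ/h = (4.11 eV × 1.602×10⁻¹⁹ J/eV) / (6.626×10⁻³⁴ J·s)
f₀ = 9.9379e+14 Hz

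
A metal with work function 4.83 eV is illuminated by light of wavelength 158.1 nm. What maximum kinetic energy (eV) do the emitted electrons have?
3.0121 eV

Using Einstein's photoelectric equation: KE_max = hf - φ = hc/λ - φ

First, calculate the photon energy:
E_photon = hc/λ = (6.626×10⁻³⁴ J·s)(3×10⁸ m/s) / (158.1×10⁻⁹ m)
E_photon = 7.8421 eV

Then, the maximum kinetic energy:
KE_max = E_photon - φ = 7.8421 eV - 4.83 eV = 3.0121 eV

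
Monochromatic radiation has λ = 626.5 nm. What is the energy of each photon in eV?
1.9790 eV

Using E = hf = hc/λ:

E = hc/λ = (6.626×10⁻³⁴ J·s)(3×10⁸ m/s) / (626.5×10⁻⁹ m)
E = 1.9790 eV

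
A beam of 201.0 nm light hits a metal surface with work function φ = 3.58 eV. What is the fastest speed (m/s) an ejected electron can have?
9.5420e+05 m/s

First, find the maximum kinetic energy:
E_photon = hc/λ = 6.1684 eV
KE_max = E_photon - φ = 6.1684 - 3.58 = 2.5884 eV

Convert to Joules: KE_max = 2.5884 × 1.602×10⁻¹⁹ J = 4.1470e-19 J

Then use KE = ½mv² to find velocity:
v = √(2·KE/m) = √(2 × 4.1470e-19 J / 9.109e-31 kg)
v = 9.5420e+05 m/s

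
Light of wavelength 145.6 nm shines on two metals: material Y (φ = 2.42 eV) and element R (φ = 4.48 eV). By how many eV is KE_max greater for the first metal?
2.0600 eV

Using KE_max = hc/λ - φ for each metal:

Photon energy: E = hc/λ = 8.5154 eV

For material Y (φ₁ = 2.42 eV):
KE₁ = E - φ₁ = 8.5154 - 2.42 = 6.0954 eV

For element R (φ₂ = 4.48 eV):
KE₂ = E - φ₂ = 8.5154 - 4.48 = 4.0354 eV

Difference:
ΔKE = KE₁ - KE₂ = 6.0954 - 4.0354 = 2.0600 eV

Note: The difference equals the difference in work functions: 4.48 - 2.42 = 2.06 eV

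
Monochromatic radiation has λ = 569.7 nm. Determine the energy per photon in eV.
2.1763 eV

Using E = hf = hc/λ:

E = hc/λ = (6.626×10⁻³⁴ J·s)(3×10⁸ m/s) / (569.7×10⁻⁹ m)
E = 2.1763 eV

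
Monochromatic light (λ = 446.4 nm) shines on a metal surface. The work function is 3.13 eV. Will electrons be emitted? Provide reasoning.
No

For photoemission, the photon energy must exceed the work function.

Photon energy: E = hc/λ = 2.7774 eV
Work function: φ = 3.13 eV

Since E_photon (2.7774 eV) < φ (3.13 eV), photoemission will NOT occur.
The threshold wavelength is λ₀ = hc/φ = 396.1 nm.
Since 446.4 nm > 396.1 nm, the photons lack sufficient energy.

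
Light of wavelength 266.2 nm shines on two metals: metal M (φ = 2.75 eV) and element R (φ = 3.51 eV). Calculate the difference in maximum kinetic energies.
0.7600 eV

Using KE_max = hc/λ - φ for each metal:

Photon energy: E = hc/λ = 4.6576 eV

For metal M (φ₁ = 2.75 eV):
KE₁ = E - φ₁ = 4.6576 - 2.75 = 1.9076 eV

For element R (φ₂ = 3.51 eV):
KE₂ = E - φ₂ = 4.6576 - 3.51 = 1.1476 eV

Difference:
ΔKE = KE₁ - KE₂ = 1.9076 - 1.1476 = 0.7600 eV

Note: The difference equals the difference in work functions: 3.51 - 2.75 = 0.76 eV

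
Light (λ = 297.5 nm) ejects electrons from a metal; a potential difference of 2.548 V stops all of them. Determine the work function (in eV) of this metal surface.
1.62 eV

The stopping potential gives the maximum kinetic energy: KE_max = eV_s = 2.548 eV

From Einstein's photoelectric equation: KE_max = hc/λ - φ
Rearranging: φ = hc/λ - KE_max

Calculate photon energy:
E_photon = hc/λ = (6.626×10⁻³⁴ J·s)(3×10⁸ m/s) / (297.5×10⁻⁹ m) = 4.1675 eV

Therefore:
φ = 4.1675 - 2.548 = 1.62 eV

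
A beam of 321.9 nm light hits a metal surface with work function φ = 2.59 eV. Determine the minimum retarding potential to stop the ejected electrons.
1.2616 V

The stopping potential V_s satisfies: eV_s = KE_max

First, find KE_max using Einstein's equation:
E_photon = hc/λ = 3.8516 eV
KE_max = E_photon - φ = 3.8516 - 2.59 = 1.2616 eV

Since eV_s = KE_max:
V_s = KE_max/e = 1.2616 V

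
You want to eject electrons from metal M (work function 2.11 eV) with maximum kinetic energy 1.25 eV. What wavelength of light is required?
369.00 nm

From Einstein's equation: KE_max = hc/λ - φ

Rearranging for λ:
hc/λ = KE_max + φ
λ = hc/(KE_max + φ)

Required photon energy:
E_photon = KE_max + φ = 1.25 + 2.11 = 3.36 eV

Required wavelength:
λ = hc/E_photon = (6.626×10⁻³⁴)(3×10⁸) / (3.36 × 1.602×10⁻¹⁹)
λ = 369.00 nm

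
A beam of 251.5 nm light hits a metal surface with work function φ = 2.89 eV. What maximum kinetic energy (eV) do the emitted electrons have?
2.0398 eV

Using Einstein's photoelectric equation: KE_max = hf - φ = hc/λ - φ

First, calculate the photon energy:
E_photon = hc/λ = (6.626×10⁻³⁴ J·s)(3×10⁸ m/s) / (251.5×10⁻⁹ m)
E_photon = 4.9298 eV

Then, the maximum kinetic energy:
KE_max = E_photon - φ = 4.9298 eV - 2.89 eV = 2.0398 eV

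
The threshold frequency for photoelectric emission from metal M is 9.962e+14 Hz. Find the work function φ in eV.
4.12 eV

At the threshold frequency, photon energy equals work function:
φ = hf₀

Calculating:
φ = (6.626×10⁻³⁴ J·s)(9.962e+14 Hz)
φ = 4.12 eV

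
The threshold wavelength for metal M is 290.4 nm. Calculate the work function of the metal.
4.27 eV

At the threshold wavelength, photon energy equals work function:
φ = hc/λ₀

Calculating:
φ = (6.626×10⁻³⁴ J·s)(3×10⁸ m/s) / (290.4×10⁻⁹ m)
φ = 4.27 eV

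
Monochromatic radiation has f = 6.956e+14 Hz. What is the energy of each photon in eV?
2.8768 eV

Using E = hf:

E = hf = (6.626×10⁻³⁴ J·s)(6.956e+14 Hz)
E = 2.8768 eV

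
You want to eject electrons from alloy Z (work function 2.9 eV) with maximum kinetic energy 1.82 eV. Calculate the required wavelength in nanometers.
262.68 nm

From Einstein's equation: KE_max = hc/λ - φ

Rearranging for λ:
hc/λ = KE_max + φ
λ = hc/(KE_max + φ)

Required photon energy:
E_photon = KE_max + φ = 1.82 + 2.9 = 4.72 eV

Required wavelength:
λ = hc/E_photon = (6.626×10⁻³⁴)(3×10⁸) / (4.72 × 1.602×10⁻¹⁹)
λ = 262.68 nm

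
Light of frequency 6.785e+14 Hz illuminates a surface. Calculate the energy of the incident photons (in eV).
2.8061 eV

Using E = hf:

E = hf = (6.626×10⁻³⁴ J·s)(6.785e+14 Hz)
E = 2.8061 eV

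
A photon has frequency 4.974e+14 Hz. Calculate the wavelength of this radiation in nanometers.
602.72 nm

Using the wave equation: c = fλ

Solving for wavelength:
λ = c/f = (3×10⁸ m/s) / (4.974e+14 Hz)
λ = 602.72 nm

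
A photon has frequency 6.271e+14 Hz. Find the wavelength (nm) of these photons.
478.06 nm

Using the wave equation: c = fλ

Solving for wavelength:
λ = c/f = (3×10⁸ m/s) / (6.271e+14 Hz)
λ = 478.06 nm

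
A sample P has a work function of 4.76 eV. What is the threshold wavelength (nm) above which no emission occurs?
260.47 nm

The threshold wavelength is when the photon energy equals the work function:
hc/λ₀ = φ

Solving for λ₀:
λ₀ = hc/φ = (6.626×10⁻³⁴ J·s)(3×10⁸ m/s) / (4.76 eV × 1.602×10⁻¹⁹ J/eV)
λ₀ = 260.47 nm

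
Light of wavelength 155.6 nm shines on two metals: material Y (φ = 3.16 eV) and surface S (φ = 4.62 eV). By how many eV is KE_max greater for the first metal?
1.4600 eV

Using KE_max = hc/λ - φ for each metal:

Photon energy: E = hc/λ = 7.9681 eV

For material Y (φ₁ = 3.16 eV):
KE₁ = E - φ₁ = 7.9681 - 3.16 = 4.8081 eV

For surface S (φ₂ = 4.62 eV):
KE₂ = E - φ₂ = 7.9681 - 4.62 = 3.3481 eV

Difference:
ΔKE = KE₁ - KE₂ = 4.8081 - 3.3481 = 1.4600 eV

Note: The difference equals the difference in work functions: 4.62 - 3.16 = 1.46 eV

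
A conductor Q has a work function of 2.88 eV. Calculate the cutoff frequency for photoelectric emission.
6.9638e+14 Hz

The threshold frequency is when the photon energy equals the work function:
hf₀ = φ

Solving for f₀:
f₀ = φ/h = (2.88 eV × 1.602×10⁻¹⁹ J/eV) / (6.626×10⁻³⁴ J·s)
f₀ = 6.9638e+14 Hz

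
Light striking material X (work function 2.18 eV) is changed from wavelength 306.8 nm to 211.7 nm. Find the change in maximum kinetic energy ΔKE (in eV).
1.8154 eV

Using Einstein's equation: KE_max = hc/λ - φ

For λ₁ = 306.8 nm:
KE₁ = hc/λ₁ - φ = 4.0412 - 2.18 = 1.8612 eV

For λ₂ = 211.7 nm:
KE₂ = hc/λ₂ - φ = 5.8566 - 2.18 = 3.6766 eV

Change in KE:
ΔKE = KE₂ - KE₁ = 3.6766 - 1.8612 = 1.8154 eV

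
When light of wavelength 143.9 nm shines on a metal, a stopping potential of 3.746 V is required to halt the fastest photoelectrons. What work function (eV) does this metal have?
4.87 eV

The stopping potential gives the maximum kinetic energy: KE_max = eV_s = 3.746 eV

From Einstein's photoelectric equation: KE_max = hc/λ - φ
Rearranging: φ = hc/λ - KE_max

Calculate photon energy:
E_photon = hc/λ = (6.626×10⁻³⁴ J·s)(3×10⁸ m/s) / (143.9×10⁻⁹ m) = 8.6160 eV

Therefore:
φ = 8.6160 - 3.746 = 4.87 eV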